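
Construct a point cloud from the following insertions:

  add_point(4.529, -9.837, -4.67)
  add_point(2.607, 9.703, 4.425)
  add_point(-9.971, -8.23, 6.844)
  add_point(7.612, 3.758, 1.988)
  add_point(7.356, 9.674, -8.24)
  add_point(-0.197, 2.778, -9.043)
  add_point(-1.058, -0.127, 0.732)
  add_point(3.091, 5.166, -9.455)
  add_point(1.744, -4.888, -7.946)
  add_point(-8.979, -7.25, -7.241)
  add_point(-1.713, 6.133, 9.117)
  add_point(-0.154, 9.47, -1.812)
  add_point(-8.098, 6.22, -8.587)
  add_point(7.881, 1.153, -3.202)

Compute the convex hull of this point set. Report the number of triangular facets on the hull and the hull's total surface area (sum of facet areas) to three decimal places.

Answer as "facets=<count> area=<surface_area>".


Hull vertices (13/14): indices [0, 1, 2, 3, 4, 5, 7, 8, 9, 10, 11, 12, 13].

Triangle areas on the boundary:
  f1: (p9, p12, p2) → 94.5722
  f2: (p0, p3, p2) → 141.0130
  f3: (p0, p3, p13) → 28.6570
  f4: (p0, p9, p2) → 98.2041
  f5: (p10, p3, p2) → 99.2418
  f6: (p10, p3, p1) → 29.1702
  f7: (p10, p12, p2) → 150.5359
  f8: (p10, p11, p1) → 23.5365
  f9: (p10, p11, p12) → 57.7102
  f10: (p4, p3, p1) → 47.7812
  f11: (p4, p11, p1) → 32.3289
  f12: (p4, p3, p13) → 28.7502
  f13: (p4, p12, p7) → 28.8270
  f14: (p4, p11, p12) → 53.4041
  f15: (p4, p0, p13) → 38.8769
  f16: (p5, p12, p7) → 15.1698
  f17: (p5, p9, p12) → 55.2315
  f18: (p8, p0, p9) → 35.1836
  f19: (p8, p5, p7) → 15.0847
  f20: (p8, p5, p9) → 43.9100
  f21: (p8, p4, p7) → 21.1050
  f22: (p8, p4, p0) → 42.3577
Σ area = 1180.651

Euler characteristic 13−33+22 = 2 ✓

facets=22 area=1180.651


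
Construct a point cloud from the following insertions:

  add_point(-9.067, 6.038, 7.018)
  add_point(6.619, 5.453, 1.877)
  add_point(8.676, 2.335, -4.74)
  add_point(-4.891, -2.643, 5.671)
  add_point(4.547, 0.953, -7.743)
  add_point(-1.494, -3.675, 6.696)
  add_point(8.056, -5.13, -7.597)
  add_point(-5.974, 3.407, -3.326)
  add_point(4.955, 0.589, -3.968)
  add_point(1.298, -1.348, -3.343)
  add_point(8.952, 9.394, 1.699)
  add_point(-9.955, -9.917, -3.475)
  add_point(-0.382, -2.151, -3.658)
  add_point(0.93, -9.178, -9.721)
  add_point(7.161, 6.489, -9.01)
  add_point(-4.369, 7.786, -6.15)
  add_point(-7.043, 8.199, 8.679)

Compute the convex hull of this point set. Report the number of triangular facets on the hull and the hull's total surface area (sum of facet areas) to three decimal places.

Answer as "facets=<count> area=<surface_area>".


facets=18 area=1154.021

Hull vertices (11/17): indices [0, 2, 3, 5, 6, 10, 11, 13, 14, 15, 16].

Triangle areas on the boundary:
  f1: (p15, p13, p11) → 108.8402
  f2: (p15, p16, p10) → 109.8566
  f3: (p5, p16, p10) → 107.1808
  f4: (p5, p13, p11) → 90.4432
  f5: (p0, p15, p11) → 123.7856
  f6: (p0, p15, p16) → 23.5284
  f7: (p14, p15, p10) → 66.8043
  f8: (p14, p15, p13) → 97.7483
  f9: (p6, p5, p10) → 129.9836
  f10: (p6, p5, p13) → 71.2747
  f11: (p6, p14, p13) → 45.9870
  f12: (p3, p5, p16) → 19.7123
  f13: (p3, p0, p16) → 15.2732
  f14: (p3, p5, p11) → 21.5132
  f15: (p3, p0, p11) → 55.6692
  f16: (p2, p14, p10) → 29.3691
  f17: (p2, p6, p10) → 14.0891
  f18: (p2, p6, p14) → 22.9625
Σ area = 1154.021

Check V−E+F: 11 − 27 + 18 = 2.


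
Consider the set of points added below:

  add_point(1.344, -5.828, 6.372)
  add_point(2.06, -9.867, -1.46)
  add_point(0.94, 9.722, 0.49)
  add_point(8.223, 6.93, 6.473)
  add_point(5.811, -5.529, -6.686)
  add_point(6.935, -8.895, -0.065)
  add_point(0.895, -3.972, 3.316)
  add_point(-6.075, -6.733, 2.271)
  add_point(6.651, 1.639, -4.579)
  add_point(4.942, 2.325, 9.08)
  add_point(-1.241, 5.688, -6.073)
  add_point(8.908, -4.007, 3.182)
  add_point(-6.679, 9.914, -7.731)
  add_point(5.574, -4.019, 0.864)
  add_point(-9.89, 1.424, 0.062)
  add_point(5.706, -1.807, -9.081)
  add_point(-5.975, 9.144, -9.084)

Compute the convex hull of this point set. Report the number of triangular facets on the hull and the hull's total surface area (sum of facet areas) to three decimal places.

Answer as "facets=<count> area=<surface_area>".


facets=24 area=991.634

Points on the hull: [0, 1, 2, 3, 4, 5, 7, 8, 9, 11, 12, 14, 15, 16] (14 of 17).

Area of each hull facet:
  f1: (p0, p9, p11) → 35.4142
  f2: (p2, p12, p14) → 63.8086
  f3: (p2, p9, p14) → 81.7342
  f4: (p7, p9, p14) → 72.7862
  f5: (p7, p0, p9) → 32.6493
  f6: (p5, p4, p11) → 22.9682
  f7: (p5, p0, p11) → 25.1430
  f8: (p3, p9, p11) → 29.6316
  f9: (p3, p2, p9) → 30.5182
  f10: (p15, p4, p11) → 21.2565
  f11: (p1, p7, p0) → 34.4713
  f12: (p1, p5, p0) → 22.1052
  f13: (p1, p5, p4) → 18.5289
  f14: (p16, p2, p12) → 9.1564
  f15: (p16, p12, p14) → 9.7277
  f16: (p16, p7, p14) → 47.3711
  f17: (p16, p1, p7) → 92.4915
  f18: (p16, p15, p4) → 28.5548
  f19: (p16, p1, p4) → 71.8450
  f20: (p8, p16, p2) → 65.3819
  f21: (p8, p16, p15) → 44.0379
  f22: (p8, p3, p2) → 51.9702
  f23: (p8, p3, p11) → 53.1516
  f24: (p8, p15, p11) → 26.9300
Σ area = 991.634

Euler characteristic 14−36+24 = 2 ✓


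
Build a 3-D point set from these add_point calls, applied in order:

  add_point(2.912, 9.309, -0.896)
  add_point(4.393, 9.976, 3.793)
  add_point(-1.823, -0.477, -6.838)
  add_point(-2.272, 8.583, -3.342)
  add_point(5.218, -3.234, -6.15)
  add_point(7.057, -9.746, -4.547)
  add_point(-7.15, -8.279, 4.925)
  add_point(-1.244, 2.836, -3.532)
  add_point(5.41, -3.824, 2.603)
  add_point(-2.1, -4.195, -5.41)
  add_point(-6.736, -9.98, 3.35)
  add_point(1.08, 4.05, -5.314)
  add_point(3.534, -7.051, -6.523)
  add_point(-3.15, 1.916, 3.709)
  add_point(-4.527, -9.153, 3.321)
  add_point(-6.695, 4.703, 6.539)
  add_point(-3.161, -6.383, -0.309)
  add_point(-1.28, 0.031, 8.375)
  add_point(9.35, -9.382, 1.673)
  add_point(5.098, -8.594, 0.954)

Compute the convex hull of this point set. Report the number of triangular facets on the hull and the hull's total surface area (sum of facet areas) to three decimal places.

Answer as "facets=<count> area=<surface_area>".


facets=24 area=902.426

14 of the 20 inputs are extreme points: [0, 1, 2, 3, 4, 5, 6, 9, 10, 11, 12, 15, 17, 18].

Per-facet area ½‖(b−a)×(c−a)‖:
  f1: (p17, p18, p6) → 82.0598
  f2: (p17, p1, p18) → 96.8038
  f3: (p15, p3, p1) → 53.8416
  f4: (p15, p17, p1) → 43.8977
  f5: (p15, p17, p6) → 39.6612
  f6: (p15, p3, p2) → 55.8946
  f7: (p10, p15, p6) → 9.3949
  f8: (p10, p15, p2) → 97.1711
  f9: (p10, p18, p6) → 18.6003
  f10: (p10, p5, p18) → 52.0435
  f11: (p11, p3, p2) → 15.2006
  f12: (p12, p10, p5) → 35.0378
  f13: (p0, p3, p1) → 10.4487
  f14: (p0, p11, p3) → 16.6216
  f15: (p9, p10, p2) → 14.6025
  f16: (p9, p12, p2) → 12.2467
  f17: (p9, p12, p10) → 35.5082
  f18: (p4, p12, p5) → 10.0075
  f19: (p4, p0, p11) → 24.4794
  f20: (p4, p11, p2) → 20.7368
  f21: (p4, p12, p2) → 15.8817
  f22: (p4, p5, p18) → 22.3154
  f23: (p4, p1, p18) → 89.1097
  f24: (p4, p0, p1) → 30.8605
Σ area = 902.426

Euler: V−E+F = 14−36+24 = 2.


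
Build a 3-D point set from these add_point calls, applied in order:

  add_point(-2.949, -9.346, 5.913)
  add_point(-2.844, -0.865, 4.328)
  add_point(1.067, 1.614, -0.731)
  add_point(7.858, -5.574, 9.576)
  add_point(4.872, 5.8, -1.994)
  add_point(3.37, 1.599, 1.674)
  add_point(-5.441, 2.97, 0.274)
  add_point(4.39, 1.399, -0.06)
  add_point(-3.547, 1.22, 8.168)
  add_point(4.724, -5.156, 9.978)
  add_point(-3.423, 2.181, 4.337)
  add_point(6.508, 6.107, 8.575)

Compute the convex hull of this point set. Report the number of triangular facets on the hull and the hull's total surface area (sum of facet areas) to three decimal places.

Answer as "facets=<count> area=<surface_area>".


facets=14 area=521.569

9 of the 12 inputs are extreme points: [0, 2, 3, 4, 6, 7, 8, 9, 11].

Per-facet area ½‖(b−a)×(c−a)‖:
  f1: (p4, p11, p6) → 58.3997
  f2: (p4, p11, p3) → 62.9647
  f3: (p8, p11, p6) → 45.9436
  f4: (p2, p4, p6) → 16.6152
  f5: (p0, p8, p6) → 44.9202
  f6: (p0, p2, p6) → 44.2493
  f7: (p9, p11, p3) → 18.2952
  f8: (p9, p8, p11) → 53.0981
  f9: (p9, p0, p3) → 11.3728
  f10: (p9, p0, p8) → 46.0901
  f11: (p7, p2, p4) → 8.1994
  f12: (p7, p0, p2) → 22.5769
  f13: (p7, p4, p3) → 18.1121
  f14: (p7, p0, p3) → 70.7312
Σ area = 521.569

Check V−E+F: 9 − 21 + 14 = 2.


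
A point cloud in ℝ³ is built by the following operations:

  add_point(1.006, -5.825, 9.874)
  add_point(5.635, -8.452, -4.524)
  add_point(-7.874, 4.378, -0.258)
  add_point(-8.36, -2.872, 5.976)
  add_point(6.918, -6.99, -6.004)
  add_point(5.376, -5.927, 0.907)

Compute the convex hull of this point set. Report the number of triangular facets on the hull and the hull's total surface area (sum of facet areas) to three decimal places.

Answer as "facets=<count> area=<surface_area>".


Hull vertices (6/6): indices [0, 1, 2, 3, 4, 5].

Area of each hull facet:
  f1: (p0, p2, p3) → 46.2029
  f2: (p5, p2, p4) → 59.0986
  f3: (p5, p0, p2) → 80.3444
  f4: (p1, p2, p3) → 86.4596
  f5: (p1, p2, p4) → 23.2292
  f6: (p1, p0, p3) → 81.0555
  f7: (p1, p5, p4) → 6.9427
  f8: (p1, p5, p0) → 16.3361
Σ area = 399.669

Check V−E+F: 6 − 12 + 8 = 2.

facets=8 area=399.669


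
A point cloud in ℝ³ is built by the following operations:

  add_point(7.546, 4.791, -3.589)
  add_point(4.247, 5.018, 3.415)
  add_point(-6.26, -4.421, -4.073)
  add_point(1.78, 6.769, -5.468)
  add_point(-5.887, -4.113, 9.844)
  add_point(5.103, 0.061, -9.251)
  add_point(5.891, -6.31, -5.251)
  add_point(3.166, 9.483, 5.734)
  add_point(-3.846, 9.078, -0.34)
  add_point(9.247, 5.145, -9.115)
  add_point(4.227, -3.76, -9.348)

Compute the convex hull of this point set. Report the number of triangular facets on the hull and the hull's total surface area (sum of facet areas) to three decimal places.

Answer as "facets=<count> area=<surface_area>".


facets=18 area=809.188

Points on the hull: [0, 1, 2, 3, 4, 5, 6, 7, 8, 9, 10] (11 of 11).

Area of each hull facet:
  f1: (p4, p6, p2) → 85.7867
  f2: (p10, p6, p2) → 29.8659
  f3: (p10, p6, p9) → 25.2229
  f4: (p8, p7, p9) → 73.1297
  f5: (p8, p4, p2) → 94.7606
  f6: (p8, p4, p7) → 75.0405
  f7: (p0, p6, p9) → 32.8396
  f8: (p0, p7, p9) → 15.9279
  f9: (p1, p4, p6) → 107.1322
  f10: (p1, p4, p7) → 38.0791
  f11: (p1, p0, p6) → 43.7240
  f12: (p1, p0, p7) → 16.9938
  f13: (p5, p10, p2) → 22.3620
  f14: (p5, p10, p9) → 5.6921
  f15: (p3, p8, p9) → 9.7668
  f16: (p3, p5, p9) → 25.4615
  f17: (p3, p8, p2) → 53.4613
  f18: (p3, p5, p2) → 53.9413
Σ area = 809.188

Check V−E+F: 11 − 27 + 18 = 2.


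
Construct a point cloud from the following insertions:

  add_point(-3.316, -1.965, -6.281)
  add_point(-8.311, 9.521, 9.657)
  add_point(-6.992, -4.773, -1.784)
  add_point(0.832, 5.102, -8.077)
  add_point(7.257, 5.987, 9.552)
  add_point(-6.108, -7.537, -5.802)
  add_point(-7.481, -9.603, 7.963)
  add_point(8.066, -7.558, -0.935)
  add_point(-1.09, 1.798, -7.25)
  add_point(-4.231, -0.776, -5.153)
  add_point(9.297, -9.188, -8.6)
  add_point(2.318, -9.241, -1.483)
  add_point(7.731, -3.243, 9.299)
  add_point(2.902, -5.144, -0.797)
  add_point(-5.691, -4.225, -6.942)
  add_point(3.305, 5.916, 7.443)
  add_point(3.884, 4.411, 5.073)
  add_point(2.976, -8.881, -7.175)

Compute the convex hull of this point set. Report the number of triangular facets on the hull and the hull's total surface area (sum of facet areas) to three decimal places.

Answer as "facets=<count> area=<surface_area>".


11 of the 18 inputs are extreme points: [1, 2, 3, 4, 5, 6, 7, 10, 12, 14, 17].

Area of each hull facet:
  f1: (p12, p6, p1) → 148.8885
  f2: (p7, p6, p10) → 57.8732
  f3: (p7, p12, p10) → 9.9001
  f4: (p7, p12, p6) → 90.1218
  f5: (p4, p12, p10) → 82.1579
  f6: (p4, p3, p10) → 155.2216
  f7: (p4, p12, p1) → 71.0354
  f8: (p4, p3, p1) → 142.2089
  f9: (p2, p6, p1) → 97.5885
  f10: (p2, p5, p6) → 23.5794
  f11: (p14, p3, p1) → 115.2723
  f12: (p14, p2, p1) → 41.3468
  f13: (p14, p2, p5) → 8.4850
  f14: (p14, p3, p10) → 86.7826
  f15: (p14, p5, p10) → 27.6903
  f16: (p17, p6, p10) → 40.6788
  f17: (p17, p5, p10) → 3.6399
  f18: (p17, p5, p6) → 63.3395
Σ area = 1265.810

Euler: V−E+F = 11−27+18 = 2.

facets=18 area=1265.810


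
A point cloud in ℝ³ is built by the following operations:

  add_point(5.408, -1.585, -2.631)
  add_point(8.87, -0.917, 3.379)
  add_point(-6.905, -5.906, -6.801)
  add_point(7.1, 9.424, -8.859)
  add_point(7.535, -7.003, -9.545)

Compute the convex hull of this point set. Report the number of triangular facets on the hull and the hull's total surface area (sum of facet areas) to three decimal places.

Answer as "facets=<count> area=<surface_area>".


facets=4 area=478.670

Points on the hull: [1, 2, 3, 4] (4 of 5).

Area of each hull facet:
  f1: (p3, p1, p2) → 148.2163
  f2: (p4, p1, p2) → 105.1164
  f3: (p4, p3, p2) → 120.4999
  f4: (p4, p3, p1) → 104.8378
Σ area = 478.670

Euler characteristic 4−6+4 = 2 ✓


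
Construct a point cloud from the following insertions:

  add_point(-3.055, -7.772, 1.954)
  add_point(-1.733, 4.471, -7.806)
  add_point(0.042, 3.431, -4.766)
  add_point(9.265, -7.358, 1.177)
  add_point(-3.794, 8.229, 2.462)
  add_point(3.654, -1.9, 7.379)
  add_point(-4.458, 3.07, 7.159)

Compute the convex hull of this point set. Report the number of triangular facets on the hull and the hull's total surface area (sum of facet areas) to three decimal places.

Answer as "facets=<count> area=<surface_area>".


facets=10 area=509.300

Extreme-point indices: [0, 1, 2, 3, 4, 5, 6] — 7 of 7 on the boundary.

Facet areas (half cross-product norm):
  f1: (p1, p0, p3) → 95.9537
  f2: (p4, p0, p6) → 39.5840
  f3: (p4, p1, p0) → 82.6516
  f4: (p5, p0, p6) → 47.8659
  f5: (p5, p0, p3) → 50.1915
  f6: (p5, p4, p6) → 31.6017
  f7: (p5, p4, p3) → 58.6174
  f8: (p2, p1, p3) → 16.6264
  f9: (p2, p4, p3) → 69.5579
  f10: (p2, p4, p1) → 16.6497
Σ area = 509.300

Euler: V−E+F = 7−15+10 = 2.


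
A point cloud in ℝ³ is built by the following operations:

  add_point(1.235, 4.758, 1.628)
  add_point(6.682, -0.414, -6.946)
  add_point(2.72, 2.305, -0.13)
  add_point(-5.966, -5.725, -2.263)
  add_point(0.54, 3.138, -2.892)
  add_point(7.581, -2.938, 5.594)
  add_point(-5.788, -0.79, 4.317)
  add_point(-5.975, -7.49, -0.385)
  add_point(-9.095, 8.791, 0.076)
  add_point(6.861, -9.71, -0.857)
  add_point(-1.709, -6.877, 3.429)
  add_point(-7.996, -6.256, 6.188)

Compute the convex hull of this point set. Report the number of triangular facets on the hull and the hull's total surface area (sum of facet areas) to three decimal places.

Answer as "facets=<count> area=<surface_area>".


facets=14 area=707.696

Hull vertices (9/12): indices [0, 1, 3, 5, 6, 7, 8, 9, 11].

Area of each hull facet:
  f1: (p9, p11, p5) → 73.2456
  f2: (p9, p1, p5) → 50.7814
  f3: (p6, p5, p8) → 65.9559
  f4: (p6, p11, p8) → 21.2634
  f5: (p6, p11, p5) → 41.3493
  f6: (p0, p5, p8) → 31.1879
  f7: (p0, p1, p8) → 55.2685
  f8: (p0, p1, p5) → 57.7552
  f9: (p3, p11, p8) → 64.7978
  f10: (p3, p1, p8) → 108.1363
  f11: (p3, p9, p1) → 71.1245
  f12: (p7, p9, p11) → 42.6719
  f13: (p7, p3, p11) → 7.4246
  f14: (p7, p3, p9) → 16.7339
Σ area = 707.696

Euler: V−E+F = 9−21+14 = 2.


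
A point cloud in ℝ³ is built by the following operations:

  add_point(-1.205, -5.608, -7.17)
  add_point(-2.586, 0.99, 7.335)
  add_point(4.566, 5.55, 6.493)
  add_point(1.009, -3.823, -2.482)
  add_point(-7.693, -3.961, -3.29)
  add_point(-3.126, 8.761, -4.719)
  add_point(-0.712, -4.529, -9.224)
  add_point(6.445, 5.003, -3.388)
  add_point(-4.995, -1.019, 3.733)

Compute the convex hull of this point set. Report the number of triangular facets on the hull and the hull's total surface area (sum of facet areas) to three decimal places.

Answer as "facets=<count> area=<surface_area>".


facets=14 area=541.495

Hull vertices (9/9): indices [0, 1, 2, 3, 4, 5, 6, 7, 8].

Area of each hull facet:
  f1: (p6, p5, p4) → 60.1471
  f2: (p6, p5, p7) → 65.7626
  f3: (p8, p5, p4) → 51.1834
  f4: (p8, p1, p5) → 31.0319
  f5: (p2, p5, p7) → 52.1051
  f6: (p2, p1, p5) → 57.4985
  f7: (p3, p2, p1) → 48.6805
  f8: (p3, p8, p1) → 20.6107
  f9: (p3, p6, p7) → 36.0768
  f10: (p3, p2, p7) → 51.9130
  f11: (p3, p8, p4) → 32.0613
  f12: (p0, p6, p4) → 7.8835
  f13: (p0, p3, p4) → 20.9403
  f14: (p0, p3, p6) → 5.6000
Σ area = 541.495

Check V−E+F: 9 − 21 + 14 = 2.


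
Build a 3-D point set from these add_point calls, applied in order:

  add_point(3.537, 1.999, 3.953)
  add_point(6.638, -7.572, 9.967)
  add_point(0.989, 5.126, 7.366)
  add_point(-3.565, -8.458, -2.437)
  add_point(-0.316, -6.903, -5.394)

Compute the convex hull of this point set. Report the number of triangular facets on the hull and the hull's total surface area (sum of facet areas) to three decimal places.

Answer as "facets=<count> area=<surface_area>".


facets=6 area=318.056

5 of the 5 inputs are extreme points: [0, 1, 2, 3, 4].

Per-facet area ½‖(b−a)×(c−a)‖:
  f1: (p2, p1, p3) → 106.7023
  f2: (p4, p1, p3) → 37.4659
  f3: (p4, p2, p3) → 40.3017
  f4: (p0, p2, p1) → 29.7335
  f5: (p0, p4, p1) → 78.4854
  f6: (p0, p4, p2) → 25.3676
Σ area = 318.056

Check V−E+F: 5 − 9 + 6 = 2.


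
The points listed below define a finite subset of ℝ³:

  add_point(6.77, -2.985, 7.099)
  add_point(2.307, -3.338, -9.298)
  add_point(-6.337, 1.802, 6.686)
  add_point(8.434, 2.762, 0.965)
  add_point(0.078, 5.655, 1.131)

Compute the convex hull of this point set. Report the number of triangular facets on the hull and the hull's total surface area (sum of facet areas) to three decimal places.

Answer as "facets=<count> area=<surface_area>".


facets=6 area=385.207

Points on the hull: [0, 1, 2, 3, 4] (5 of 5).

Per-facet area ½‖(b−a)×(c−a)‖:
  f1: (p0, p1, p2) → 114.3015
  f2: (p0, p1, p3) → 56.8080
  f3: (p4, p1, p2) → 62.2300
  f4: (p4, p1, p3) → 57.1655
  f5: (p4, p0, p2) → 56.8201
  f6: (p4, p0, p3) → 37.8821
Σ area = 385.207

Euler characteristic 5−9+6 = 2 ✓


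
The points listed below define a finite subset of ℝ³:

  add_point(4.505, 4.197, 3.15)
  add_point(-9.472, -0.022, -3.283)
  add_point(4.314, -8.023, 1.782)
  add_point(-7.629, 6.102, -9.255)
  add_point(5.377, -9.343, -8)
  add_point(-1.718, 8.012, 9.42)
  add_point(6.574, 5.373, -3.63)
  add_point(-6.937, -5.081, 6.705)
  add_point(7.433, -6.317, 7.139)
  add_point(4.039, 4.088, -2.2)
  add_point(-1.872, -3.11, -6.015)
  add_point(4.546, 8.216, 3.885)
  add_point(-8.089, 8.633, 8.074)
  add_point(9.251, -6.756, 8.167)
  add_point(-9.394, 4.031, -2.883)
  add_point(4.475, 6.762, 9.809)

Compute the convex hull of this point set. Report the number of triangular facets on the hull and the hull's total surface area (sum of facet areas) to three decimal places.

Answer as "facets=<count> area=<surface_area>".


Points on the hull: [1, 2, 3, 4, 5, 6, 7, 11, 12, 13, 14, 15] (12 of 16).

Triangle areas on the boundary:
  f1: (p3, p4, p1) → 79.4280
  f2: (p7, p4, p1) → 102.4911
  f3: (p14, p3, p1) → 13.7911
  f4: (p6, p3, p4) → 116.7292
  f5: (p6, p15, p13) → 95.3175
  f6: (p6, p4, p13) → 116.4730
  f7: (p5, p15, p13) → 39.5053
  f8: (p5, p7, p13) → 112.4556
  f9: (p2, p4, p13) → 27.8903
  f10: (p2, p7, p13) → 50.5695
  f11: (p2, p7, p4) → 53.9026
  f12: (p12, p5, p7) → 44.6870
  f13: (p12, p7, p1) → 73.7720
  f14: (p12, p14, p1) → 21.4269
  f15: (p12, p14, p3) → 29.5796
  f16: (p11, p12, p5) → 22.0577
  f17: (p11, p6, p15) → 15.1065
  f18: (p11, p5, p15) → 19.2188
  f19: (p11, p6, p3) → 63.1111
  f20: (p11, p12, p3) → 109.6833
Σ area = 1207.196

Check V−E+F: 12 − 30 + 20 = 2.

facets=20 area=1207.196


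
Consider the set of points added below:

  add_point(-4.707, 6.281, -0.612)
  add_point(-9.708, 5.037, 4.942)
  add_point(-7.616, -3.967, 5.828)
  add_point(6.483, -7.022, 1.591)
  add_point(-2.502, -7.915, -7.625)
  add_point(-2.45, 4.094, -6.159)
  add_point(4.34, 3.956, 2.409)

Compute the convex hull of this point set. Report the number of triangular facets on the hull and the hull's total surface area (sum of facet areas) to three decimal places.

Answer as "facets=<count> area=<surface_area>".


facets=10 area=592.906

Hull vertices (7/7): indices [0, 1, 2, 3, 4, 5, 6].

Area of each hull facet:
  f1: (p2, p4, p1) → 67.1339
  f2: (p2, p4, p3) → 87.2111
  f3: (p5, p4, p1) → 79.2730
  f4: (p5, p4, p3) → 77.0626
  f5: (p6, p5, p3) → 61.1406
  f6: (p6, p2, p1) → 63.8591
  f7: (p6, p2, p3) → 77.3240
  f8: (p0, p5, p1) → 13.9903
  f9: (p0, p6, p1) → 34.9237
  f10: (p0, p6, p5) → 30.9879
Σ area = 592.906

Euler characteristic 7−15+10 = 2 ✓


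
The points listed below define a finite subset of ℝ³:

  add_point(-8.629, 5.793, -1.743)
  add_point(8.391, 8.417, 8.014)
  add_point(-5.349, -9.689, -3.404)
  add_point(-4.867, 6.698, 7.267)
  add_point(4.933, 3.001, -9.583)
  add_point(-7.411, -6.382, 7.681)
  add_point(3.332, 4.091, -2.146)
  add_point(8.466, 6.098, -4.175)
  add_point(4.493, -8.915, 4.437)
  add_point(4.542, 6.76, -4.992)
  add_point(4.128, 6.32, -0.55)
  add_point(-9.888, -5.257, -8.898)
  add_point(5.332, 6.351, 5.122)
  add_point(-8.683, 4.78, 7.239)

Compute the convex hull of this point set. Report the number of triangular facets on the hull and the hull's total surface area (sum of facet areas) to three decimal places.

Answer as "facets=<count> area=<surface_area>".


facets=18 area=1169.718

Hull vertices (11/14): indices [0, 1, 2, 3, 4, 5, 7, 8, 9, 11, 13].

Facet areas (half cross-product norm):
  f1: (p5, p2, p11) → 45.7256
  f2: (p4, p2, p11) → 69.9686
  f3: (p0, p4, p11) → 99.2420
  f4: (p8, p1, p7) → 104.3846
  f5: (p8, p4, p7) → 63.2228
  f6: (p8, p4, p2) → 105.5383
  f7: (p8, p5, p2) → 65.4953
  f8: (p8, p5, p1) → 114.0330
  f9: (p9, p1, p7) → 24.8733
  f10: (p9, p0, p1) → 92.7839
  f11: (p9, p4, p7) → 12.0778
  f12: (p9, p0, p4) → 39.5932
  f13: (p13, p5, p11) → 93.7398
  f14: (p13, p0, p11) → 53.5707
  f15: (p13, p5, p1) → 97.7928
  f16: (p3, p0, p1) → 58.8556
  f17: (p3, p13, p1) → 9.5408
  f18: (p3, p13, p0) → 19.2796
Σ area = 1169.718

Euler: V−E+F = 11−27+18 = 2.


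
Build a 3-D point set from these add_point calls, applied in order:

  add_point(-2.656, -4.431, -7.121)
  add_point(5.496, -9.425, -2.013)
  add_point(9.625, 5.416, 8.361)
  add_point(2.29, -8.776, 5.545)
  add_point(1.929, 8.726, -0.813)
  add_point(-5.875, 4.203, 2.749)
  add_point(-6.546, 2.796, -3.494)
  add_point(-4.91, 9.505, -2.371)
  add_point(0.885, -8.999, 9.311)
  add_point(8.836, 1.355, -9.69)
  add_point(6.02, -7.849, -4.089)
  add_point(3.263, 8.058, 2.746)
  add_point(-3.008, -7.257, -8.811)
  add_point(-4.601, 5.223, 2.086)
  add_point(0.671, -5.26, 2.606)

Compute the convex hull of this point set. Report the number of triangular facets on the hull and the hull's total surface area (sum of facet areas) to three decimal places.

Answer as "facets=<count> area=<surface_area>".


facets=18 area=1015.045

Points on the hull: [1, 2, 4, 5, 6, 7, 8, 9, 10, 11, 12] (11 of 15).

Facet areas (half cross-product norm):
  f1: (p8, p1, p2) → 100.8122
  f2: (p12, p8, p6) → 105.9847
  f3: (p12, p8, p1) → 65.3589
  f4: (p12, p7, p6) → 24.3401
  f5: (p12, p7, p9) → 119.0367
  f6: (p4, p9, p2) → 83.5118
  f7: (p4, p7, p9) → 43.2270
  f8: (p5, p8, p2) → 118.4232
  f9: (p5, p7, p2) → 61.3252
  f10: (p5, p8, p6) → 50.4145
  f11: (p5, p7, p6) → 20.7290
  f12: (p10, p12, p1) → 13.2297
  f13: (p10, p12, p9) → 56.7330
  f14: (p10, p1, p2) → 24.6061
  f15: (p10, p9, p2) → 98.4231
  f16: (p11, p7, p2) → 9.4923
  f17: (p11, p4, p2) → 8.0940
  f18: (p11, p4, p7) → 11.3030
Σ area = 1015.045

Euler characteristic 11−27+18 = 2 ✓


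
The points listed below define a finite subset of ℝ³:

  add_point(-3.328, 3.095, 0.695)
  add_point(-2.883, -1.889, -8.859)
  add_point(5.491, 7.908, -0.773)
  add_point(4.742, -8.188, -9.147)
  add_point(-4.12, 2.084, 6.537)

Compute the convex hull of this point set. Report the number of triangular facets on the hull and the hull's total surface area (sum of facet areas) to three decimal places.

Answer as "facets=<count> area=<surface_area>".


Hull vertices (5/5): indices [0, 1, 2, 3, 4].

Facet areas (half cross-product norm):
  f1: (p3, p2, p4) → 120.0931
  f2: (p0, p2, p4) → 28.5977
  f3: (p1, p3, p4) → 76.4668
  f4: (p1, p0, p4) → 19.6695
  f5: (p1, p3, p2) → 75.2710
  f6: (p1, p0, p2) → 54.6700
Σ area = 374.768

Euler characteristic 5−9+6 = 2 ✓

facets=6 area=374.768


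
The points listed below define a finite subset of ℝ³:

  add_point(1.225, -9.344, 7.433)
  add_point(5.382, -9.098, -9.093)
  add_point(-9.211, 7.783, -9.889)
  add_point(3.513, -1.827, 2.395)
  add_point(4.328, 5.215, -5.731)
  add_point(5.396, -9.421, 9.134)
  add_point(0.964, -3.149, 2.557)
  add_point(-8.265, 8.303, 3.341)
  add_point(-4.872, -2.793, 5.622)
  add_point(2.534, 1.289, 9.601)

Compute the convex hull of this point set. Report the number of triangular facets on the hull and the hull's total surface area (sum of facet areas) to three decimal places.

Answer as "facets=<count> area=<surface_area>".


facets=12 area=1000.416

8 of the 10 inputs are extreme points: [0, 1, 2, 4, 5, 7, 8, 9].

Area of each hull facet:
  f1: (p4, p9, p5) → 87.1046
  f2: (p4, p7, p2) → 89.5631
  f3: (p4, p7, p9) → 101.4445
  f4: (p8, p7, p2) → 77.2597
  f5: (p8, p7, p9) → 54.9794
  f6: (p1, p4, p2) → 104.4564
  f7: (p1, p4, p5) → 131.3380
  f8: (p1, p8, p2) → 173.5526
  f9: (p0, p1, p5) → 38.0089
  f10: (p0, p1, p8) → 77.7433
  f11: (p0, p9, p5) → 24.2670
  f12: (p0, p8, p9) → 40.6983
Σ area = 1000.416

Euler characteristic 8−18+12 = 2 ✓


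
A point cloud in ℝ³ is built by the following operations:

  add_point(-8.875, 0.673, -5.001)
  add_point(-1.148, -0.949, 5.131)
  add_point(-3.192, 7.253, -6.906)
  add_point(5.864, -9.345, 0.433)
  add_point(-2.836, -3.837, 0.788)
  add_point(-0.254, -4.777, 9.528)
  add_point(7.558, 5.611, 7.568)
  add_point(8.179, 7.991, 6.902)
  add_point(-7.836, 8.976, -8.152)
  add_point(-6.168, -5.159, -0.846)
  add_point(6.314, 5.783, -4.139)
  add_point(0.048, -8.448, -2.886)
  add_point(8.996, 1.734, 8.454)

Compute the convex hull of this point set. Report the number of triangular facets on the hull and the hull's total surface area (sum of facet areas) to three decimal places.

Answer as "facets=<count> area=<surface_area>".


facets=18 area=892.894

Points on the hull: [0, 2, 3, 5, 6, 7, 8, 9, 10, 11, 12] (11 of 13).

Per-facet area ½‖(b−a)×(c−a)‖:
  f1: (p5, p3, p12) → 64.9338
  f2: (p10, p3, p12) → 89.0239
  f3: (p9, p5, p0) → 35.8095
  f4: (p8, p5, p0) → 67.9276
  f5: (p11, p5, p3) → 39.8331
  f6: (p11, p9, p5) → 43.1502
  f7: (p11, p9, p0) → 24.4142
  f8: (p11, p8, p0) → 44.7965
  f9: (p11, p10, p3) → 51.7861
  f10: (p7, p10, p12) → 37.0027
  f11: (p7, p8, p10) → 79.7733
  f12: (p7, p8, p5) → 165.6787
  f13: (p2, p8, p10) → 5.0218
  f14: (p2, p11, p10) → 76.0625
  f15: (p2, p11, p8) → 35.0268
  f16: (p6, p5, p12) → 23.1449
  f17: (p6, p7, p12) → 3.0202
  f18: (p6, p7, p5) → 6.4881
Σ area = 892.894

Euler characteristic 11−27+18 = 2 ✓


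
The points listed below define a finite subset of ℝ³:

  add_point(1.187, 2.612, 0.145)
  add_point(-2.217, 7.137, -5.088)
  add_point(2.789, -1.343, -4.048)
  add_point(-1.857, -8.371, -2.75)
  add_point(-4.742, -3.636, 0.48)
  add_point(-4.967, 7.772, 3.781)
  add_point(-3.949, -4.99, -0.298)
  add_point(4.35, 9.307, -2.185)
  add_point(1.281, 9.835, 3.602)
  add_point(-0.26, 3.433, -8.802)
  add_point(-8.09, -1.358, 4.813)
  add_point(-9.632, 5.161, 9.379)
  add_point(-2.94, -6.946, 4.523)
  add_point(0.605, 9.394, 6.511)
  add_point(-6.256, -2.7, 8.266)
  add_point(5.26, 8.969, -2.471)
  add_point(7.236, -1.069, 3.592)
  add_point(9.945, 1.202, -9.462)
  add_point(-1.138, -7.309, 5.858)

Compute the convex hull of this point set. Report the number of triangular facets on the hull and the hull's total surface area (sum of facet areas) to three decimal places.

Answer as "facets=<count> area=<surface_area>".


Points on the hull: [1, 3, 5, 7, 8, 9, 10, 11, 12, 13, 14, 15, 16, 17, 18] (15 of 19).

Triangle areas on the boundary:
  f1: (p16, p3, p17) → 87.3261
  f2: (p9, p3, p17) → 69.8576
  f3: (p18, p16, p3) → 46.3748
  f4: (p10, p9, p3) → 79.3622
  f5: (p5, p13, p11) → 23.6700
  f6: (p5, p13, p8) → 9.5248
  f7: (p12, p18, p3) → 7.6993
  f8: (p12, p10, p3) → 27.3838
  f9: (p15, p9, p17) → 48.7408
  f10: (p15, p16, p17) → 64.2994
  f11: (p15, p13, p16) → 56.6113
  f12: (p15, p13, p8) → 4.6980
  f13: (p15, p7, p8) → 2.3889
  f14: (p1, p5, p11) → 19.3088
  f15: (p1, p15, p9) → 22.7410
  f16: (p1, p15, p7) → 3.0884
  f17: (p1, p5, p8) → 29.3608
  f18: (p1, p7, p8) → 24.6216
  f19: (p1, p10, p11) → 57.9903
  f20: (p1, p10, p9) → 39.1577
  f21: (p14, p10, p11) → 16.6246
  f22: (p14, p12, p10) → 13.5467
  f23: (p14, p12, p18) → 7.3444
  f24: (p14, p13, p11) → 49.3103
  f25: (p14, p18, p16) → 37.7389
  f26: (p14, p13, p16) → 80.6983
Σ area = 929.469

Check V−E+F: 15 − 39 + 26 = 2.

facets=26 area=929.469


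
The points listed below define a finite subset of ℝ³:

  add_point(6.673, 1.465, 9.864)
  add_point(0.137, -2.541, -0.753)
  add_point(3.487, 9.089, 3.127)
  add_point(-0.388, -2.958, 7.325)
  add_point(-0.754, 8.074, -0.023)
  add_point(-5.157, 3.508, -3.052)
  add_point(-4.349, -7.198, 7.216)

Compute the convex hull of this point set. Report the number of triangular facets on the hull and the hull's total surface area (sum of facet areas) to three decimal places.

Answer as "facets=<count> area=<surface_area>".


Hull vertices (6/7): indices [0, 1, 2, 4, 5, 6].

Area of each hull facet:
  f1: (p2, p6, p0) → 75.7695
  f2: (p1, p6, p5) → 41.3663
  f3: (p1, p6, p0) → 64.6506
  f4: (p1, p2, p0) → 62.5930
  f5: (p4, p6, p5) → 51.7265
  f6: (p4, p2, p6) → 46.3057
  f7: (p4, p1, p5) → 29.3547
  f8: (p4, p1, p2) → 28.3407
Σ area = 400.107

Euler: V−E+F = 6−12+8 = 2.

facets=8 area=400.107


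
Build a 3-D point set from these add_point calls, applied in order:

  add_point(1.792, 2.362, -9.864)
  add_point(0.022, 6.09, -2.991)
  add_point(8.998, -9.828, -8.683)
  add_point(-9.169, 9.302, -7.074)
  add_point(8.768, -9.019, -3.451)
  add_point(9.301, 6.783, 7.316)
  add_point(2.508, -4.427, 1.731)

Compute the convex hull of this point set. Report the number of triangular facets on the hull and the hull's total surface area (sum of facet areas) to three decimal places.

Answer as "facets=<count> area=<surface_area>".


Hull vertices (6/7): indices [0, 2, 3, 4, 5, 6].

Area of each hull facet:
  f1: (p0, p5, p3) → 127.7994
  f2: (p0, p2, p3) → 49.6574
  f3: (p0, p2, p5) → 136.4803
  f4: (p6, p5, p3) → 142.3335
  f5: (p6, p2, p3) → 131.2730
  f6: (p4, p2, p5) → 37.1320
  f7: (p4, p6, p5) → 63.7397
  f8: (p4, p6, p2) → 18.7449
Σ area = 707.160

Euler: V−E+F = 6−12+8 = 2.

facets=8 area=707.160


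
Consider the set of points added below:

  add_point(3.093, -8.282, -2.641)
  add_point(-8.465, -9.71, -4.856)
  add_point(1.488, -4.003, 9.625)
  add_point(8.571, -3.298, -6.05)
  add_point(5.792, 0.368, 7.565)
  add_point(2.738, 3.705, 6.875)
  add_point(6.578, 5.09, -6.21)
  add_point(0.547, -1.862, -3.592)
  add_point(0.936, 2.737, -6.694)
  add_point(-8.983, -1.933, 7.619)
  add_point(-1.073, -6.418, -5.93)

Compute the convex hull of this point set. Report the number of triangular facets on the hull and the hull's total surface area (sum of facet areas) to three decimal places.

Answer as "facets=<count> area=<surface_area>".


facets=16 area=785.337

Hull vertices (10/11): indices [0, 1, 2, 3, 4, 5, 6, 8, 9, 10].

Facet areas (half cross-product norm):
  f1: (p4, p6, p3) → 59.5678
  f2: (p8, p1, p9) → 110.2445
  f3: (p8, p6, p3) → 26.1018
  f4: (p5, p4, p6) → 31.3459
  f5: (p5, p8, p9) → 89.0047
  f6: (p5, p8, p6) → 40.9856
  f7: (p10, p8, p3) → 41.1709
  f8: (p10, p8, p1) → 30.7980
  f9: (p10, p0, p3) → 22.9033
  f10: (p10, p0, p1) → 20.3864
  f11: (p2, p4, p3) → 44.9249
  f12: (p2, p0, p3) → 51.3120
  f13: (p2, p5, p9) → 44.7601
  f14: (p2, p5, p4) → 14.7358
  f15: (p2, p1, p9) → 79.8583
  f16: (p2, p0, p1) → 77.2367
Σ area = 785.337

Check V−E+F: 10 − 24 + 16 = 2.


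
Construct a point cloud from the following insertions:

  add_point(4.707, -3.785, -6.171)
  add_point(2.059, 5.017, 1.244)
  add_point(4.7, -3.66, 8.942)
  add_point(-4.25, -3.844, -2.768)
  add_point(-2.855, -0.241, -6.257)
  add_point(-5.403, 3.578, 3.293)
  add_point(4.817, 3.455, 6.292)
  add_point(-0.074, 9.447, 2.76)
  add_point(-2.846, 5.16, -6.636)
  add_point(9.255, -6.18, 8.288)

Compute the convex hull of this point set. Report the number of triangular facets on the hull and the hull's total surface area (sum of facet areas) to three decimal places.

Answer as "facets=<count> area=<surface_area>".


facets=16 area=595.912

10 of the 10 inputs are extreme points: [0, 1, 2, 3, 4, 5, 6, 7, 8, 9].

Area of each hull facet:
  f1: (p8, p7, p5) → 38.7258
  f2: (p3, p8, p5) → 42.9678
  f3: (p2, p7, p5) → 54.0727
  f4: (p2, p3, p5) → 64.0147
  f5: (p2, p3, p9) → 35.0522
  f6: (p0, p3, p9) → 73.3928
  f7: (p0, p8, p7) → 62.3040
  f8: (p0, p1, p7) → 11.9303
  f9: (p6, p2, p9) → 18.3152
  f10: (p6, p2, p7) → 19.5240
  f11: (p6, p1, p7) → 15.1164
  f12: (p6, p0, p9) → 74.5580
  f13: (p6, p0, p1) → 34.2304
  f14: (p4, p3, p8) → 9.5135
  f15: (p4, p0, p8) → 20.4920
  f16: (p4, p0, p3) → 21.7023
Σ area = 595.912

Euler characteristic 10−24+16 = 2 ✓


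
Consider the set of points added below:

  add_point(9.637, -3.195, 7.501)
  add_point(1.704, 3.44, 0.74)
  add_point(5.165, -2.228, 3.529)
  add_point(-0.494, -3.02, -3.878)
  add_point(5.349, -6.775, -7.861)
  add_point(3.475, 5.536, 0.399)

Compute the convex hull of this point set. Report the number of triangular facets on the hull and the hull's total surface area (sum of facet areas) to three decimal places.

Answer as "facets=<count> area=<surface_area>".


facets=8 area=268.204

Extreme-point indices: [0, 1, 2, 3, 4, 5] — 6 of 6 on the boundary.

Triangle areas on the boundary:
  f1: (p4, p0, p3) → 60.5616
  f2: (p4, p5, p3) → 39.3724
  f3: (p4, p5, p0) → 90.9933
  f4: (p1, p5, p3) → 8.1792
  f5: (p1, p5, p0) → 17.0485
  f6: (p2, p0, p3) → 8.6727
  f7: (p2, p1, p3) → 28.5577
  f8: (p2, p1, p0) → 14.8184
Σ area = 268.204

Check V−E+F: 6 − 12 + 8 = 2.


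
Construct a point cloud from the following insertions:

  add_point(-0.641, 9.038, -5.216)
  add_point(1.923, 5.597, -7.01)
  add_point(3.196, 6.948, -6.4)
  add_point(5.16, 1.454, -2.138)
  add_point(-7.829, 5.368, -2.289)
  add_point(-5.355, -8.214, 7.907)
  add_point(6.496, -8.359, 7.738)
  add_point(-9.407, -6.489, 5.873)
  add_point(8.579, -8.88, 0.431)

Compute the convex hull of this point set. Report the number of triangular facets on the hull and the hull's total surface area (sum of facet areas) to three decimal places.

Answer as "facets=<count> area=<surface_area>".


facets=14 area=687.177

Hull vertices (9/9): indices [0, 1, 2, 3, 4, 5, 6, 7, 8].

Area of each hull facet:
  f1: (p5, p8, p7) → 32.0015
  f2: (p6, p5, p8) → 43.2242
  f3: (p6, p5, p0) → 128.4951
  f4: (p1, p8, p7) → 156.5333
  f5: (p4, p1, p7) → 73.1769
  f6: (p4, p1, p0) → 19.1851
  f7: (p4, p5, p7) → 31.6006
  f8: (p4, p5, p0) → 66.8524
  f9: (p2, p6, p0) → 45.6660
  f10: (p2, p1, p0) → 4.3716
  f11: (p2, p1, p8) → 16.8658
  f12: (p3, p6, p8) → 42.4728
  f13: (p3, p2, p8) → 15.7226
  f14: (p3, p2, p6) → 11.0090
Σ area = 687.177

Check V−E+F: 9 − 21 + 14 = 2.


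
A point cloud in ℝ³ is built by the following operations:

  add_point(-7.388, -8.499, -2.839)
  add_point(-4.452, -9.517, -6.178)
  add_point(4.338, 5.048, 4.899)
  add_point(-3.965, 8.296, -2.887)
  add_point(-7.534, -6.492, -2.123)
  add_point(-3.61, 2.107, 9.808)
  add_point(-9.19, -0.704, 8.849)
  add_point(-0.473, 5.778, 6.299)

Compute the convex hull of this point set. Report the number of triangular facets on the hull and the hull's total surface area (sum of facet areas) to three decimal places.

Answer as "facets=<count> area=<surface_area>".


facets=12 area=529.818

Extreme-point indices: [0, 1, 2, 3, 4, 5, 6, 7] — 8 of 8 on the boundary.

Triangle areas on the boundary:
  f1: (p3, p1, p2) → 106.3176
  f2: (p7, p3, p6) → 56.4071
  f3: (p7, p3, p2) → 25.5209
  f4: (p5, p1, p2) → 95.0354
  f5: (p5, p7, p6) → 14.3656
  f6: (p5, p7, p2) → 12.3830
  f7: (p4, p3, p6) → 88.3954
  f8: (p0, p3, p1) → 38.9390
  f9: (p0, p4, p3) → 7.7428
  f10: (p0, p4, p6) → 9.0262
  f11: (p0, p5, p6) → 43.2558
  f12: (p0, p5, p1) → 32.4294
Σ area = 529.818

Check V−E+F: 8 − 18 + 12 = 2.


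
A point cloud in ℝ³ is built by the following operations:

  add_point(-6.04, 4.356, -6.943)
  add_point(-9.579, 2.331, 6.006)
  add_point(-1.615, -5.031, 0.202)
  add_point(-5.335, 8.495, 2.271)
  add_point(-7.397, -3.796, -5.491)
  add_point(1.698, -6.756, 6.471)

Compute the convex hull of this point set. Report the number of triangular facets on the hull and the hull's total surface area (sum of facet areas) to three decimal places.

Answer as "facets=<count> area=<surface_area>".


Hull vertices (6/6): indices [0, 1, 2, 3, 4, 5].

Triangle areas on the boundary:
  f1: (p3, p5, p1) → 60.3952
  f2: (p0, p3, p1) → 42.2418
  f3: (p0, p3, p5) → 87.1030
  f4: (p4, p5, p1) → 88.0610
  f5: (p4, p0, p1) → 53.3075
  f6: (p2, p0, p5) → 26.1319
  f7: (p2, p4, p5) → 9.2359
  f8: (p2, p4, p0) → 34.0330
Σ area = 400.509

Euler: V−E+F = 6−12+8 = 2.

facets=8 area=400.509


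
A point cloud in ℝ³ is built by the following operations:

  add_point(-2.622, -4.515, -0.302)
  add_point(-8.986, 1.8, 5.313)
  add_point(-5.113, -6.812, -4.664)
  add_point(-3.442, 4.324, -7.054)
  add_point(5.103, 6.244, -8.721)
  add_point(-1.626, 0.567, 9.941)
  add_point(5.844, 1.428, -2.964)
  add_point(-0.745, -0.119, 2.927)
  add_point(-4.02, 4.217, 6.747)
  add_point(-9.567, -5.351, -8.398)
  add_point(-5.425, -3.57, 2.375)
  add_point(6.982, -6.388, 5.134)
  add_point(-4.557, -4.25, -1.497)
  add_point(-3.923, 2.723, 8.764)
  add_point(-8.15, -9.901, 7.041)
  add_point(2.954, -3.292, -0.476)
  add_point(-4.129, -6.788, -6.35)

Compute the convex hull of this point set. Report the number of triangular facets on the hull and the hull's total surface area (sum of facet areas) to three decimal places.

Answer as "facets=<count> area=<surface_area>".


Hull vertices (11/17): indices [1, 3, 4, 5, 6, 8, 9, 11, 13, 14, 16].

Facet areas (half cross-product norm):
  f1: (p14, p5, p11) → 74.8950
  f2: (p16, p4, p9) → 46.4541
  f3: (p16, p4, p11) → 122.5907
  f4: (p16, p14, p9) → 42.5768
  f5: (p16, p14, p11) → 100.9809
  f6: (p1, p14, p9) → 86.7882
  f7: (p6, p4, p11) → 3.0150
  f8: (p6, p5, p11) → 67.0669
  f9: (p6, p5, p4) → 42.9389
  f10: (p3, p4, p9) → 38.2404
  f11: (p3, p1, p9) → 76.6800
  f12: (p8, p5, p4) → 45.6407
  f13: (p8, p3, p4) → 59.9454
  f14: (p8, p3, p1) → 38.5200
  f15: (p13, p8, p5) → 3.0625
  f16: (p13, p8, p1) → 7.1656
  f17: (p13, p14, p5) → 21.2039
  f18: (p13, p1, p14) → 36.7354
Σ area = 914.500

Check V−E+F: 11 − 27 + 18 = 2.

facets=18 area=914.500


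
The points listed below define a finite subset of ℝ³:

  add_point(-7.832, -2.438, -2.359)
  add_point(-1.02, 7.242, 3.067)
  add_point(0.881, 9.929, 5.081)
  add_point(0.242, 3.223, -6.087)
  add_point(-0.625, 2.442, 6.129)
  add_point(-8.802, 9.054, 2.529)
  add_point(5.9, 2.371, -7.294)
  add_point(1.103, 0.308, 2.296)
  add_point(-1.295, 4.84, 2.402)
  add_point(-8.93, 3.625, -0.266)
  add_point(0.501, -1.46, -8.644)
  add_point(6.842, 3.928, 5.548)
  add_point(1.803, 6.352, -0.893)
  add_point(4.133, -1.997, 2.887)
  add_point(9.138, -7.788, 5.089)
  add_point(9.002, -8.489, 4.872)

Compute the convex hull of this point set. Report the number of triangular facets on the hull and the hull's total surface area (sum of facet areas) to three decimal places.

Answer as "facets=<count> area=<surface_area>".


facets=18 area=760.834

Extreme-point indices: [0, 2, 3, 4, 5, 6, 9, 10, 11, 14, 15] — 11 of 16 on the boundary.

Triangle areas on the boundary:
  f1: (p0, p10, p9) → 33.1119
  f2: (p4, p0, p9) → 34.2905
  f3: (p3, p10, p9) → 27.4120
  f4: (p15, p0, p10) → 90.8397
  f5: (p15, p4, p14) → 4.3344
  f6: (p15, p4, p0) → 88.8301
  f7: (p5, p4, p9) → 31.5990
  f8: (p5, p4, p2) → 37.6269
  f9: (p5, p3, p9) → 32.0529
  f10: (p6, p3, p10) → 15.0237
  f11: (p6, p5, p2) → 76.9444
  f12: (p6, p5, p3) → 22.7533
  f13: (p6, p15, p14) → 5.7615
  f14: (p6, p15, p10) → 55.9203
  f15: (p11, p6, p14) → 76.6996
  f16: (p11, p6, p2) → 54.9262
  f17: (p11, p4, p14) → 45.6136
  f18: (p11, p4, p2) → 27.0939
Σ area = 760.834

Euler: V−E+F = 11−27+18 = 2.
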